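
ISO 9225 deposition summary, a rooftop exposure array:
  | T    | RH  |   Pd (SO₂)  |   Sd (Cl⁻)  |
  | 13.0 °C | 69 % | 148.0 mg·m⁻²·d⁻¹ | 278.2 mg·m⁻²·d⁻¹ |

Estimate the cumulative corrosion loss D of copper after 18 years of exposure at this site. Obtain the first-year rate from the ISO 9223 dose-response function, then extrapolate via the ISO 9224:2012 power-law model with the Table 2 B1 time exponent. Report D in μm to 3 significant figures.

D(18) = 13.5 μm

copper: T>10 °C ⇒ hinge -0.080·(13.0−10) = -0.2400
  sulphur-dioxide contribution → 0.896 μm/a
  chloride contribution → 1.062 μm/a
  ⇒ r_corr(copper) = 1.958 μm/a
Power-law: D(18) = r_corr · 18^0.667
  D(18) = 1.958 × 18^0.667 = 1.958 × 6.875 = 13.46 μm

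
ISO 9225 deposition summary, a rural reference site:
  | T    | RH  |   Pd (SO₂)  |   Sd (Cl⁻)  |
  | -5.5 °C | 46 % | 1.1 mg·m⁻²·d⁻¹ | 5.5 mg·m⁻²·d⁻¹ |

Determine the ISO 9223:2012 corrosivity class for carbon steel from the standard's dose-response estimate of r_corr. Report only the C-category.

C2

carbon steel: T≤10 °C ⇒ hinge +0.150·(-5.5−10) = -2.3250
  SO₂ term: 1.77·1.1^0.52·exp(0.02·46-2.3250) = 0.4564
  Cl⁻ term: 0.102·5.5^0.62·exp(0.033·46+0.04·-5.5) = 1.075
  r_corr = 0.4564 + 1.075 = 1.531 μm/a
ISO 9223 Table 2 (carbon steel): 1.3 < 1.53 ≤ 25 μm/a ⇒ C2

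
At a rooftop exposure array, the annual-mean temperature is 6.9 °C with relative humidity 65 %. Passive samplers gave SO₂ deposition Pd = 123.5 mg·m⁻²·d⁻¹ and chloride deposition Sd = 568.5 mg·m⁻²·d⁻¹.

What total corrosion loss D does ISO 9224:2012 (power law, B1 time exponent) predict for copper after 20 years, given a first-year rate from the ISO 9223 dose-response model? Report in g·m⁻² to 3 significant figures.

copper: f(T) = +0.126·(T−10) [T≤10 °C] = -0.3906
  SO₂ term: 0.0053·123.5^0.26·exp(0.059·65-0.3906) = 0.5808
  Sd branch = 0.01025·Sd^0.27·e^(0.036·RH+0.049·T) = 0.8272 μm/a
  sum: 0.5808 + 0.8272 → r_corr = 1.408 μm/a
Long-term exponent b (ISO 9224 Table 2, B1) = 0.667
  D(20) = 1.408 × 20^0.667 = 1.408 × 7.375 = 10.38 μm
  Mass loss = 10.38 μm × 8.96 g/cm³ = 93.04 g·m⁻²

D(20) = 93.0 g·m⁻²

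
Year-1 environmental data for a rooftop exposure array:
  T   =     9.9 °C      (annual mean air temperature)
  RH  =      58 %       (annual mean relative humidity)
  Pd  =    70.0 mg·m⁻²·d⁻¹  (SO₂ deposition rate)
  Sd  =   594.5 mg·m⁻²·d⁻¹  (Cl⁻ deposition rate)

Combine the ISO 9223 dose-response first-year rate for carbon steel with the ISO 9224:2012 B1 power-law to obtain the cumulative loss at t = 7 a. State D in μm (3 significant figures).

carbon steel: temperature factor f = +0.150·(-0.1) = -0.0150
  Pd branch = 1.77·Pd^0.52·e^(0.02·RH+f) = 50.66 μm/a
  Sd branch = 0.102·Sd^0.62·e^(0.033·RH+0.04·T) = 53.93 μm/a
  sum: 50.66 + 53.93 → r_corr = 104.6 μm/a
Long-term exponent b (ISO 9224 Table 2, B1) = 0.523
  D(7) = 104.6 × 7^0.523 = 104.6 × 2.767 = 289.4 μm

D(7) = 289 μm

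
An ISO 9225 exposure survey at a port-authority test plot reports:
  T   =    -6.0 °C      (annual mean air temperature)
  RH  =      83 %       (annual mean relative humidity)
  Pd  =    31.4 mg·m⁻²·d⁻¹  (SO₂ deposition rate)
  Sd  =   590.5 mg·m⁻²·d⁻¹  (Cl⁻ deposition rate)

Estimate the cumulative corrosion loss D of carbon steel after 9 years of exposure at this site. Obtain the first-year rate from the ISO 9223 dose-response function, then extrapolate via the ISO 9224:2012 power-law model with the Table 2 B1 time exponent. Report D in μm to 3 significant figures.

D(9) = 221 μm

carbon steel: temperature factor f = +0.150·(-16.0) = -2.4000
  sulphur-dioxide contribution → 5.07 μm/a
  chloride contribution → 64.87 μm/a
  ⇒ r_corr(carbon steel) = 69.94 μm/a
Long-term exponent b (ISO 9224 Table 2, B1) = 0.523
  D(9) = 69.94 × 9^0.523 = 69.94 × 3.156 = 220.7 μm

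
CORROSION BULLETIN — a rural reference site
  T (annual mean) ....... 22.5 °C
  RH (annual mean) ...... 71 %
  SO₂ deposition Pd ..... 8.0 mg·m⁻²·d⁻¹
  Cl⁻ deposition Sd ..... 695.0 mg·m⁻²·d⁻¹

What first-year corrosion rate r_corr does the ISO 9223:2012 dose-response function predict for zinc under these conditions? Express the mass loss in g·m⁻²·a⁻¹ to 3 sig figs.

zinc: f(T) = -0.071·(T−10) [T>10 °C] = -0.8875
  Pd branch = 0.0129·Pd^0.44·e^(0.046·RH+f) = 0.3475 μm/a
  Cl⁻ term: 0.0175·695.0^0.57·exp(0.008·71+0.085·22.5) = 8.714
  sum: 0.3475 + 8.714 → r_corr = 9.062 μm/a
Convert to mass loss: 9.062 μm/a × 7.14 g/cm³ = 64.7 g·m⁻²·a⁻¹

r_corr = 64.7 g·m⁻²·a⁻¹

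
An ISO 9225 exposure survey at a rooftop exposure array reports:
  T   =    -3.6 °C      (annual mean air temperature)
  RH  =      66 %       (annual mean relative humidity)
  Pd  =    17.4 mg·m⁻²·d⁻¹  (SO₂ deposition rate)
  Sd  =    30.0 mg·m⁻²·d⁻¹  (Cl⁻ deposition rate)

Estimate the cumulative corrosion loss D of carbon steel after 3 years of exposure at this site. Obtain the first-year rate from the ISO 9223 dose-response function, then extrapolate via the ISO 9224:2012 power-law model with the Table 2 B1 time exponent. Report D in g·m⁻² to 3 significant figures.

carbon steel: T≤10 °C ⇒ hinge +0.150·(-3.6−10) = -2.0400
  SO₂ term: 1.77·17.4^0.52·exp(0.02·66-2.0400) = 3.805
  Sd branch = 0.102·Sd^0.62·e^(0.033·RH+0.04·T) = 6.423 μm/a
  sum: 3.805 + 6.423 → r_corr = 10.23 μm/a
ISO 9224: D(t) = r_corr · t^b with b = 0.523 (carbon steel, B1)
  D(3) = 10.23 × 3^0.523 = 10.23 × 1.776 = 18.17 μm
  Mass loss = 18.17 μm × 7.85 g/cm³ = 142.6 g·m⁻²

D(3) = 143 g·m⁻²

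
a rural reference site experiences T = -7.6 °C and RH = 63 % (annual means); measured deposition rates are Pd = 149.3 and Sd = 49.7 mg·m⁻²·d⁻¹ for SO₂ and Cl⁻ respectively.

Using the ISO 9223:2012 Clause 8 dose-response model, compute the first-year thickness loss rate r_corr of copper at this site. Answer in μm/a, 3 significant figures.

r_corr = 0.283 μm/a

copper: f(T) = +0.126·(T−10) [T≤10 °C] = -2.2176
  Pd branch = 0.0053·Pd^0.26·e^(0.059·RH+f) = 0.08724 μm/a
  Sd branch = 0.01025·Sd^0.27·e^(0.036·RH+0.049·T) = 0.1959 μm/a
  sum: 0.08724 + 0.1959 → r_corr = 0.2831 μm/a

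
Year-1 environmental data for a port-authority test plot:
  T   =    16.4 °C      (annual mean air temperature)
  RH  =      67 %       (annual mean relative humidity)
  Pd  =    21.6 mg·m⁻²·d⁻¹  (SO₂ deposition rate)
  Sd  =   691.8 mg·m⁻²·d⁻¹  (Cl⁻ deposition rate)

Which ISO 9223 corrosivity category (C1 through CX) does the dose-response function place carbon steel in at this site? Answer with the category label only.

carbon steel: f(T) = -0.054·(T−10) [T>10 °C] = -0.3456
  SO₂ term: 1.77·21.6^0.52·exp(0.02·67-0.3456) = 23.65
  Cl⁻ term: 0.102·691.8^0.62·exp(0.033·67+0.04·16.4) = 103.4
  r_corr = 23.65 + 103.4 = 127 μm/a
ISO 9223 Table 2 (carbon steel): 80 < 127 ≤ 200 μm/a ⇒ C5

C5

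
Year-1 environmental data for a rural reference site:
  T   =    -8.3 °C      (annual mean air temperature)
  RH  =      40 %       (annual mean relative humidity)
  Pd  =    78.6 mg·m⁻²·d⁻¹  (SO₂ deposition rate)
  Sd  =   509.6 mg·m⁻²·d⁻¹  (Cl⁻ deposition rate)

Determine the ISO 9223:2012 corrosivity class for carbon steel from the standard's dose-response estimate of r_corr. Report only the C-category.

C2

carbon steel: f(T) = +0.150·(T−10) [T≤10 °C] = -2.7450
  sulphur-dioxide contribution → 2.448 μm/a
  chloride contribution → 13.07 μm/a
  total first-year rate 15.52 μm/a
ISO 9223 Table 2 (carbon steel): 1.3 < 15.5 ≤ 25 μm/a ⇒ C2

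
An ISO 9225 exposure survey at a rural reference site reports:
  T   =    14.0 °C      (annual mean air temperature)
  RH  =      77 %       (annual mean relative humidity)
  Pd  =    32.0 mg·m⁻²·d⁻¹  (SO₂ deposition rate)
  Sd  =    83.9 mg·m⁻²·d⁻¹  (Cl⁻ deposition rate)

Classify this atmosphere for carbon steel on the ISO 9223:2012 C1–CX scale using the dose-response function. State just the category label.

C4

carbon steel: temperature factor f = -0.054·(4.0) = -0.2160
  sulphur-dioxide contribution → 40.33 μm/a
  chloride contribution → 35.32 μm/a
  total first-year rate 75.66 μm/a
ISO 9223 Table 2 (carbon steel): 50 < 75.7 ≤ 80 μm/a ⇒ C4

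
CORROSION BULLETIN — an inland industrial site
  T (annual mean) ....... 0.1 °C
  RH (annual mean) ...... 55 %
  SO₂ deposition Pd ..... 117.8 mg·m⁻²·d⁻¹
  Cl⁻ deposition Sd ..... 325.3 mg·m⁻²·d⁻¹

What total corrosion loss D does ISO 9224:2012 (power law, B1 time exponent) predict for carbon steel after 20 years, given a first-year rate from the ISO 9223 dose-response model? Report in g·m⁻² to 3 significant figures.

D(20) = 1.39e+03 g·m⁻²

carbon steel: f(T) = +0.150·(T−10) [T≤10 °C] = -1.4850
  Pd branch = 1.77·Pd^0.52·e^(0.02·RH+f) = 14.38 μm/a
  Sd branch = 0.102·Sd^0.62·e^(0.033·RH+0.04·T) = 22.71 μm/a
  r_corr = 14.38 + 22.71 = 37.09 μm/a
Long-term exponent b (ISO 9224 Table 2, B1) = 0.523
  D(20) = 37.09 × 20^0.523 = 37.09 × 4.791 = 177.7 μm
  Mass loss = 177.7 μm × 7.85 g/cm³ = 1395 g·m⁻²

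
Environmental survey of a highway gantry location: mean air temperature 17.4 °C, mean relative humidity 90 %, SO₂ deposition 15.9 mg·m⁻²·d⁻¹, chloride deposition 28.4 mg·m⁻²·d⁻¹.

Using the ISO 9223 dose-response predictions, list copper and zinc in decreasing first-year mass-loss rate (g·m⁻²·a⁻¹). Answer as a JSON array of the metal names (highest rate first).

["copper", "zinc"]

copper: temperature factor f = -0.080·(7.4) = -0.5920
  Pd branch = 0.0053·Pd^0.26·e^(0.059·RH+f) = 1.218 μm/a
  Sd branch = 0.01025·Sd^0.27·e^(0.036·RH+0.049·T) = 1.515 μm/a
  sum: 1.218 + 1.515 → r_corr = 2.733 μm/a
  mass loss = 2.733 μm/a × 8.96 g/cm³ = 24.49 g·m⁻²·a⁻¹
zinc: T>10 °C ⇒ hinge -0.071·(17.4−10) = -0.5254
  Pd branch = 0.0129·Pd^0.44·e^(0.046·RH+f) = 1.618 μm/a
  Sd branch = 0.0175·Sd^0.57·e^(0.008·RH+0.085·T) = 1.063 μm/a
  sum: 1.618 + 1.063 → r_corr = 2.681 μm/a
  mass loss = 2.681 μm/a × 7.14 g/cm³ = 19.14 g·m⁻²·a⁻¹
Ordering by g·m⁻²·a⁻¹: copper (24.5) > zinc (19.1)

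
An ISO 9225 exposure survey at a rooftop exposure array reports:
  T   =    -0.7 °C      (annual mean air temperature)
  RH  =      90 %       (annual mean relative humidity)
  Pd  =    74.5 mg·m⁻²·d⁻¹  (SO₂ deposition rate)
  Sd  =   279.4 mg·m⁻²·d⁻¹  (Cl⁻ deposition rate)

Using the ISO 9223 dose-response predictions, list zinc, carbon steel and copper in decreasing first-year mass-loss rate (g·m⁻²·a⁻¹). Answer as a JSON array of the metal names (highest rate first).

["carbon steel", "zinc", "copper"]

zinc: temperature factor f = +0.038·(-10.7) = -0.4066
  sulphur-dioxide contribution → 3.595 μm/a
  chloride contribution → 0.8399 μm/a
  total first-year rate 4.435 μm/a
  mass loss = 4.435 μm/a × 7.14 g/cm³ = 31.67 g·m⁻²·a⁻¹
carbon steel: f(T) = +0.150·(T−10) [T≤10 °C] = -1.6050
  sulphur-dioxide contribution → 20.24 μm/a
  chloride contribution → 63.53 μm/a
  ⇒ r_corr(carbon steel) = 83.77 μm/a
  mass loss = 83.77 μm/a × 7.85 g/cm³ = 657.6 g·m⁻²·a⁻¹
copper: T≤10 °C ⇒ hinge +0.126·(-0.7−10) = -1.3482
  sulphur-dioxide contribution → 0.8543 μm/a
  chloride contribution → 1.157 μm/a
  ⇒ r_corr(copper) = 2.012 μm/a
  mass loss = 2.012 μm/a × 8.96 g/cm³ = 18.02 g·m⁻²·a⁻¹
Ordering by g·m⁻²·a⁻¹: carbon steel (658) > zinc (31.7) > copper (18)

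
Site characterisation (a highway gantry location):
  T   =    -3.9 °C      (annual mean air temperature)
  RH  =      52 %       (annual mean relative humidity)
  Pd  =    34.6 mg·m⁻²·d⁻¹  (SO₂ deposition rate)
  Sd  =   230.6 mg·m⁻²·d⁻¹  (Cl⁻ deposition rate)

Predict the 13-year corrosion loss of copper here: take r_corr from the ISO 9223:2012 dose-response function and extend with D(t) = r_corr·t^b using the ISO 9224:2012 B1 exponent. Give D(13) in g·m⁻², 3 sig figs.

copper: temperature factor f = +0.126·(-13.9) = -1.7514
  Pd branch = 0.0053·Pd^0.26·e^(0.059·RH+f) = 0.04969 μm/a
  Sd branch = 0.01025·Sd^0.27·e^(0.036·RH+0.049·T) = 0.2392 μm/a
  sum: 0.04969 + 0.2392 → r_corr = 0.2889 μm/a
ISO 9224: D(t) = r_corr · t^b with b = 0.667 (copper, B1)
  D(13) = 0.2889 × 13^0.667 = 0.2889 × 5.534 = 1.598 μm
  Mass loss = 1.598 μm × 8.96 g/cm³ = 14.32 g·m⁻²

D(13) = 14.3 g·m⁻²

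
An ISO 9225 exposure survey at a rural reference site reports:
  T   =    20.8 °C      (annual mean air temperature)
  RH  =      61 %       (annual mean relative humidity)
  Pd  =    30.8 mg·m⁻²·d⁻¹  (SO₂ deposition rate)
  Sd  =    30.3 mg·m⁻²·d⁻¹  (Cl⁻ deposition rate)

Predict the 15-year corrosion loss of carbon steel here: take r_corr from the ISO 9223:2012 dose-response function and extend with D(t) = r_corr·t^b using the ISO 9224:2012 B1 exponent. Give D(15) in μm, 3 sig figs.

D(15) = 142 μm

carbon steel: temperature factor f = -0.054·(10.8) = -0.5832
  sulphur-dioxide contribution → 19.89 μm/a
  chloride contribution → 14.54 μm/a
  ⇒ r_corr(carbon steel) = 34.43 μm/a
Power-law: D(15) = r_corr · 15^0.523
  D(15) = 34.43 × 15^0.523 = 34.43 × 4.122 = 141.9 μm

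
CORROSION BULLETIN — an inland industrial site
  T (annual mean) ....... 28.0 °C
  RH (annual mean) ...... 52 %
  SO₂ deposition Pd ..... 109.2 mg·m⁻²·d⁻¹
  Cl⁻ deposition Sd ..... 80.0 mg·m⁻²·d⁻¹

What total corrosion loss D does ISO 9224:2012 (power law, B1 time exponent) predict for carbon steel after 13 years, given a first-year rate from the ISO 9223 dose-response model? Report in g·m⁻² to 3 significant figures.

D(13) = 1.44e+03 g·m⁻²

carbon steel: temperature factor f = -0.054·(18.0) = -0.9720
  sulphur-dioxide contribution → 21.75 μm/a
  chloride contribution → 26.31 μm/a
  total first-year rate 48.06 μm/a
ISO 9224: D(t) = r_corr · t^b with b = 0.523 (carbon steel, B1)
  D(13) = 48.06 × 13^0.523 = 48.06 × 3.825 = 183.8 μm
  Mass loss = 183.8 μm × 7.85 g/cm³ = 1443 g·m⁻²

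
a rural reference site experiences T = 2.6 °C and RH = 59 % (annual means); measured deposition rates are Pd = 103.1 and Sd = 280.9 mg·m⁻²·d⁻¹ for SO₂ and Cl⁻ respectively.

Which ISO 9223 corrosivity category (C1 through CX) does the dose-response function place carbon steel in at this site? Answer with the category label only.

C3

carbon steel: T≤10 °C ⇒ hinge +0.150·(2.6−10) = -1.1100
  sulphur-dioxide contribution → 21.15 μm/a
  chloride contribution → 26.15 μm/a
  total first-year rate 47.3 μm/a
47.3 μm/a falls in (25, 50] for carbon steel → category C3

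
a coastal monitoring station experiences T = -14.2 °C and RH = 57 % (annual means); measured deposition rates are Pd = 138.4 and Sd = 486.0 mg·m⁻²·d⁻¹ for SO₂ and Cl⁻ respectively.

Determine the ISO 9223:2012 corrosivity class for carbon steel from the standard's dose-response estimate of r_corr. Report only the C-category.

carbon steel: f(T) = +0.150·(T−10) [T≤10 °C] = -3.6300
  SO₂ term: 1.77·138.4^0.52·exp(0.02·57-3.6300) = 1.905
  Cl⁻ term: 0.102·486.0^0.62·exp(0.033·57+0.04·-14.2) = 17.56
  r_corr = 1.905 + 17.56 = 19.47 μm/a
Category bounds: 1.3…25 μm/a bracket r_corr ⇒ C2

C2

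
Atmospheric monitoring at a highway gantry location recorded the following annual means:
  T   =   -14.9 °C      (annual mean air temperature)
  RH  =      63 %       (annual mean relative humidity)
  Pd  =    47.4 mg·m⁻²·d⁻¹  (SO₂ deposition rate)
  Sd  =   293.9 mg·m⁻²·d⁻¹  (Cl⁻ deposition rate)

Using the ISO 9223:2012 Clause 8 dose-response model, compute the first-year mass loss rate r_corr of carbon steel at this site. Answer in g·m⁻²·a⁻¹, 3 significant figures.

r_corr = 128 g·m⁻²·a⁻¹

carbon steel: temperature factor f = +0.150·(-24.9) = -3.7350
  Pd branch = 1.77·Pd^0.52·e^(0.02·RH+f) = 1.108 μm/a
  Cl⁻ term: 0.102·293.9^0.62·exp(0.033·63+0.04·-14.9) = 15.24
  sum: 1.108 + 15.24 → r_corr = 16.35 μm/a
Convert to mass loss: 16.35 μm/a × 7.85 g/cm³ = 128.3 g·m⁻²·a⁻¹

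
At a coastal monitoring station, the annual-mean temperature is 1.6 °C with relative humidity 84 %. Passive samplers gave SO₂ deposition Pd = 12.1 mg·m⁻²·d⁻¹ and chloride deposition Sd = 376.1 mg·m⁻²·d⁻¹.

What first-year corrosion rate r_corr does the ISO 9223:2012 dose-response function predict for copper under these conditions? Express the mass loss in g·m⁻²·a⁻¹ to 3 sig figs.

copper: T≤10 °C ⇒ hinge +0.126·(1.6−10) = -1.0584
  sulphur-dioxide contribution → 0.4995 μm/a
  chloride contribution → 1.131 μm/a
  ⇒ r_corr(copper) = 1.63 μm/a
Convert to mass loss: 1.63 μm/a × 8.96 g/cm³ = 14.61 g·m⁻²·a⁻¹

r_corr = 14.6 g·m⁻²·a⁻¹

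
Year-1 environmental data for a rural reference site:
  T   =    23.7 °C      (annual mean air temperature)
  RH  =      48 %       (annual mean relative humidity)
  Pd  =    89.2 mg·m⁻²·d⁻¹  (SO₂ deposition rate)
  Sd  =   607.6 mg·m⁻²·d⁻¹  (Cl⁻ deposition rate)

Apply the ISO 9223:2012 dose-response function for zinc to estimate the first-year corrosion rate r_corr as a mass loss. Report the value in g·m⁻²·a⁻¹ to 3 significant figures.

r_corr = 55.4 g·m⁻²·a⁻¹

zinc: T>10 °C ⇒ hinge -0.071·(23.7−10) = -0.9727
  Pd branch = 0.0129·Pd^0.44·e^(0.046·RH+f) = 0.3201 μm/a
  Sd branch = 0.0175·Sd^0.57·e^(0.008·RH+0.085·T) = 7.436 μm/a
  sum: 0.3201 + 7.436 → r_corr = 7.756 μm/a
Convert to mass loss: 7.756 μm/a × 7.14 g/cm³ = 55.38 g·m⁻²·a⁻¹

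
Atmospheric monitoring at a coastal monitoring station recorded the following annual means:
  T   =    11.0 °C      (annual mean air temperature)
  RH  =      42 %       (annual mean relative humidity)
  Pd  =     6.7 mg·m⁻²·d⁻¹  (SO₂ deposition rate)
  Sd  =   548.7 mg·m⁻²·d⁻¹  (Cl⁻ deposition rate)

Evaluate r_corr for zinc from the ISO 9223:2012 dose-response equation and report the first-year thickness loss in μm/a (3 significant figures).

r_corr = 2.46 μm/a

zinc: T>10 °C ⇒ hinge -0.071·(11.0−10) = -0.0710
  sulphur-dioxide contribution → 0.1916 μm/a
  chloride contribution → 2.272 μm/a
  total first-year rate 2.464 μm/a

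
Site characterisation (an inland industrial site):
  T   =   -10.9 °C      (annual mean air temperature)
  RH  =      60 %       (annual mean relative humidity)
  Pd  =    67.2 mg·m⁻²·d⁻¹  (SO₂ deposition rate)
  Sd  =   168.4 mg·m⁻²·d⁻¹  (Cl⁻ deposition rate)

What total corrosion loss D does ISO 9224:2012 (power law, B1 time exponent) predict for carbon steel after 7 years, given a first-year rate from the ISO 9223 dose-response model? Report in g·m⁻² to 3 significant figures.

carbon steel: T≤10 °C ⇒ hinge +0.150·(-10.9−10) = -3.1350
  SO₂ term: 1.77·67.2^0.52·exp(0.02·60-3.1350) = 2.28
  Sd branch = 0.102·Sd^0.62·e^(0.033·RH+0.04·T) = 11.47 μm/a
  sum: 2.28 + 11.47 → r_corr = 13.75 μm/a
Power-law: D(7) = r_corr · 7^0.523
  D(7) = 13.75 × 7^0.523 = 13.75 × 2.767 = 38.04 μm
  Mass loss = 38.04 μm × 7.85 g/cm³ = 298.6 g·m⁻²

D(7) = 299 g·m⁻²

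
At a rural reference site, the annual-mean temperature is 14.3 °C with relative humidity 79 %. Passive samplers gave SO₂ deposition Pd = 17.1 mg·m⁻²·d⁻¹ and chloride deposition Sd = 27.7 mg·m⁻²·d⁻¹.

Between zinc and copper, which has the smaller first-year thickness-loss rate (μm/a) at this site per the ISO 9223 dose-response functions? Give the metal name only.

zinc: f(T) = -0.071·(T−10) [T>10 °C] = -0.3053
  sulphur-dioxide contribution → 1.255 μm/a
  chloride contribution → 0.7372 μm/a
  ⇒ r_corr(zinc) = 1.993 μm/a
copper: temperature factor f = -0.080·(4.3) = -0.3440
  sulphur-dioxide contribution → 0.8312 μm/a
  chloride contribution → 0.8702 μm/a
  total first-year rate 1.701 μm/a
Ordering by μm/a: zinc (1.99) > copper (1.7)

copper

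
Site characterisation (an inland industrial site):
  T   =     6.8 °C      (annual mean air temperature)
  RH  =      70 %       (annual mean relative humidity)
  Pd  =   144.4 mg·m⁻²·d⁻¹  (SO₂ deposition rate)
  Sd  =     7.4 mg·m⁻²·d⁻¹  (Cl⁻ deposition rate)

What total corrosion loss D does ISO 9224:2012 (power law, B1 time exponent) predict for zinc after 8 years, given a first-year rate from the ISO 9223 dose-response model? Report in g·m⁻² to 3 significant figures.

D(8) = 105 g·m⁻²

zinc: temperature factor f = +0.038·(-3.2) = -0.1216
  sulphur-dioxide contribution → 2.549 μm/a
  chloride contribution → 0.1709 μm/a
  total first-year rate 2.72 μm/a
Power-law: D(8) = r_corr · 8^0.813
  D(8) = 2.72 × 8^0.813 = 2.72 × 5.423 = 14.75 μm
  Mass loss = 14.75 μm × 7.14 g/cm³ = 105.3 g·m⁻²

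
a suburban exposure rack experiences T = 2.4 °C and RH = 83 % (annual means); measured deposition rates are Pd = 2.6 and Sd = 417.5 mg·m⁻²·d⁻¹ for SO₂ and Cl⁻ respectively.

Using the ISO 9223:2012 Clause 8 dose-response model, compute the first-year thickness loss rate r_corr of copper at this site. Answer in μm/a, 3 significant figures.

copper: temperature factor f = +0.126·(-7.6) = -0.9576
  SO₂ term: 0.0053·2.6^0.26·exp(0.059·83-0.9576) = 0.3492
  Cl⁻ term: 0.01025·417.5^0.27·exp(0.036·83+0.049·2.4) = 1.167
  sum: 0.3492 + 1.167 → r_corr = 1.516 μm/a

r_corr = 1.52 μm/a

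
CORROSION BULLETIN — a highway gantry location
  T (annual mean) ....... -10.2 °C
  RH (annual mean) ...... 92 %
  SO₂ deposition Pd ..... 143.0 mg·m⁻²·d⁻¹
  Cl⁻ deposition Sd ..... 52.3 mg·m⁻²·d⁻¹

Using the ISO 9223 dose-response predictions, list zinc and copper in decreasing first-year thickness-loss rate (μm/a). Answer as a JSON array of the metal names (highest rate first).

zinc: temperature factor f = +0.038·(-20.2) = -0.7676
  sulphur-dioxide contribution → 3.66 μm/a
  chloride contribution → 0.1465 μm/a
  total first-year rate 3.807 μm/a
copper: f(T) = +0.126·(T−10) [T≤10 °C] = -2.5452
  sulphur-dioxide contribution → 0.3441 μm/a
  chloride contribution → 0.4966 μm/a
  total first-year rate 0.8407 μm/a
Ordering by μm/a: zinc (3.81) > copper (0.841)

["zinc", "copper"]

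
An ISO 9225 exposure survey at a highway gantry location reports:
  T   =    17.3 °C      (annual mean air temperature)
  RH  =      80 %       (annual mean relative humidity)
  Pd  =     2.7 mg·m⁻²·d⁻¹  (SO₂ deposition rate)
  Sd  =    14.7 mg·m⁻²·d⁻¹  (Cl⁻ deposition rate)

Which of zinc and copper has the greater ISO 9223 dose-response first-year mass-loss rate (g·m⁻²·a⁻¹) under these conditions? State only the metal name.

copper

zinc: temperature factor f = -0.071·(7.3) = -0.5183
  sulphur-dioxide contribution → 0.4715 μm/a
  chloride contribution → 0.6683 μm/a
  total first-year rate 1.14 μm/a
  mass loss = 1.14 μm/a × 7.14 g/cm³ = 8.138 g·m⁻²·a⁻¹
copper: temperature factor f = -0.080·(7.3) = -0.5840
  sulphur-dioxide contribution → 0.4292 μm/a
  chloride contribution → 0.8807 μm/a
  total first-year rate 1.31 μm/a
  mass loss = 1.31 μm/a × 8.96 g/cm³ = 11.74 g·m⁻²·a⁻¹
Ordering by g·m⁻²·a⁻¹: copper (11.7) > zinc (8.14)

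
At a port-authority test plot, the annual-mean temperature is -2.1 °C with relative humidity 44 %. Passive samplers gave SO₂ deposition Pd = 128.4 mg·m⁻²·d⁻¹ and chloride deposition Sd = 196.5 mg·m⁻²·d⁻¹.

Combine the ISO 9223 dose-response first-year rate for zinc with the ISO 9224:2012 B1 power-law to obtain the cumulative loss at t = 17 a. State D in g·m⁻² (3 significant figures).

zinc: f(T) = +0.038·(T−10) [T≤10 °C] = -0.4598
  sulphur-dioxide contribution → 0.522 μm/a
  chloride contribution → 0.4223 μm/a
  ⇒ r_corr(zinc) = 0.9443 μm/a
Power-law: D(17) = r_corr · 17^0.813
  D(17) = 0.9443 × 17^0.813 = 0.9443 × 10.01 = 9.451 μm
  Mass loss = 9.451 μm × 7.14 g/cm³ = 67.48 g·m⁻²

D(17) = 67.5 g·m⁻²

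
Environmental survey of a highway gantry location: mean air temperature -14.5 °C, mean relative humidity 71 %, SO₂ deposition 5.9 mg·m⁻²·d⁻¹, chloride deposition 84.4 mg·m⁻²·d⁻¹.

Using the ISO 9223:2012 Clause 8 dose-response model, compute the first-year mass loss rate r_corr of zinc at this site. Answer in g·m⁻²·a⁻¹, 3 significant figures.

r_corr = 2.88 g·m⁻²·a⁻¹

zinc: f(T) = +0.038·(T−10) [T≤10 °C] = -0.9310
  SO₂ term: 0.0129·5.9^0.44·exp(0.046·71-0.9310) = 0.291
  Cl⁻ term: 0.0175·84.4^0.57·exp(0.008·71+0.085·-14.5) = 0.1128
  r_corr = 0.291 + 0.1128 = 0.4038 μm/a
Convert to mass loss: 0.4038 μm/a × 7.14 g/cm³ = 2.883 g·m⁻²·a⁻¹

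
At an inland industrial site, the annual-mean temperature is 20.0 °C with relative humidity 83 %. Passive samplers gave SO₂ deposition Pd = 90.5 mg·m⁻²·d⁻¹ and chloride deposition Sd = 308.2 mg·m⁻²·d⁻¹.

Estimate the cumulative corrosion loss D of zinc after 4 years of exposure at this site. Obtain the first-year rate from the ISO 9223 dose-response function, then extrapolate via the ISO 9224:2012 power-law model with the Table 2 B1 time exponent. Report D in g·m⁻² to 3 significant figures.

D(4) = 154 g·m⁻²

zinc: f(T) = -0.071·(T−10) [T>10 °C] = -0.7100
  sulphur-dioxide contribution → 2.096 μm/a
  chloride contribution → 4.879 μm/a
  ⇒ r_corr(zinc) = 6.975 μm/a
ISO 9224: D(t) = r_corr · t^b with b = 0.813 (zinc, B1)
  D(4) = 6.975 × 4^0.813 = 6.975 × 3.087 = 21.53 μm
  Mass loss = 21.53 μm × 7.14 g/cm³ = 153.7 g·m⁻²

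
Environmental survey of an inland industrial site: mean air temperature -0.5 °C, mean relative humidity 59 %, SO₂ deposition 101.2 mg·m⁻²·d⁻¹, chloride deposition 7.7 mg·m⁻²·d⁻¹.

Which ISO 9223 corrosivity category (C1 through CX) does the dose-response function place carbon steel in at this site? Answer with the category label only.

C2

carbon steel: f(T) = +0.150·(T−10) [T≤10 °C] = -1.5750
  SO₂ term: 1.77·101.2^0.52·exp(0.02·59-1.5750) = 13.16
  Sd branch = 0.102·Sd^0.62·e^(0.033·RH+0.04·T) = 2.484 μm/a
  r_corr = 13.16 + 2.484 = 15.64 μm/a
Category bounds: 1.3…25 μm/a bracket r_corr ⇒ C2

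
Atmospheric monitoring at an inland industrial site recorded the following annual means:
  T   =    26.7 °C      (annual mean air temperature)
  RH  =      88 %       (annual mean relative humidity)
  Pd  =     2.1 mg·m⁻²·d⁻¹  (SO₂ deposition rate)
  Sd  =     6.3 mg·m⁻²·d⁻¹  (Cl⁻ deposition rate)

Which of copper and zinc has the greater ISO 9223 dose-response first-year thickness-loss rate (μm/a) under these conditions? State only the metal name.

copper: temperature factor f = -0.080·(16.7) = -1.3360
  Pd branch = 0.0053·Pd^0.26·e^(0.059·RH+f) = 0.3039 μm/a
  Sd branch = 0.01025·Sd^0.27·e^(0.036·RH+0.049·T) = 1.481 μm/a
  sum: 0.3039 + 1.481 → r_corr = 1.785 μm/a
zinc: T>10 °C ⇒ hinge -0.071·(26.7−10) = -1.1857
  SO₂ term: 0.0129·2.1^0.44·exp(0.046·88-1.1857) = 0.3129
  Sd branch = 0.0175·Sd^0.57·e^(0.008·RH+0.085·T) = 0.9773 μm/a
  sum: 0.3129 + 0.9773 → r_corr = 1.29 μm/a
Ordering by μm/a: copper (1.78) > zinc (1.29)

copper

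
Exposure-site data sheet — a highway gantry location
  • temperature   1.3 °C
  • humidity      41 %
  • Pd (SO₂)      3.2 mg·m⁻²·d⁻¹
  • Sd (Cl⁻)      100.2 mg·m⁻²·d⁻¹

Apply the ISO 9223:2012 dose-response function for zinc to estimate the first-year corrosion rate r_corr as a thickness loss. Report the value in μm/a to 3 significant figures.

zinc: T≤10 °C ⇒ hinge +0.038·(1.3−10) = -0.3306
  Pd branch = 0.0129·Pd^0.44·e^(0.046·RH+f) = 0.1019 μm/a
  Cl⁻ term: 0.0175·100.2^0.57·exp(0.008·41+0.085·1.3) = 0.3749
  sum: 0.1019 + 0.3749 → r_corr = 0.4769 μm/a

r_corr = 0.477 μm/a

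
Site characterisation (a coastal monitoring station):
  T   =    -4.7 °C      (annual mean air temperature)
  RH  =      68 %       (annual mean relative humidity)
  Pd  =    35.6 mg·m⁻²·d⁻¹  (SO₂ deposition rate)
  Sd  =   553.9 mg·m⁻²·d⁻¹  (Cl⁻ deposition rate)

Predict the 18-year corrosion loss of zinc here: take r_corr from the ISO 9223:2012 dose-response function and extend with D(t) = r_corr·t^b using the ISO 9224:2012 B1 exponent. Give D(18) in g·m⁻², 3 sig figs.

zinc: T≤10 °C ⇒ hinge +0.038·(-4.7−10) = -0.5586
  Pd branch = 0.0129·Pd^0.44·e^(0.046·RH+f) = 0.8112 μm/a
  Sd branch = 0.0175·Sd^0.57·e^(0.008·RH+0.085·T) = 0.7405 μm/a
  sum: 0.8112 + 0.7405 → r_corr = 1.552 μm/a
ISO 9224: D(t) = r_corr · t^b with b = 0.813 (zinc, B1)
  D(18) = 1.552 × 18^0.813 = 1.552 × 10.48 = 16.27 μm
  Mass loss = 16.27 μm × 7.14 g/cm³ = 116.2 g·m⁻²

D(18) = 116 g·m⁻²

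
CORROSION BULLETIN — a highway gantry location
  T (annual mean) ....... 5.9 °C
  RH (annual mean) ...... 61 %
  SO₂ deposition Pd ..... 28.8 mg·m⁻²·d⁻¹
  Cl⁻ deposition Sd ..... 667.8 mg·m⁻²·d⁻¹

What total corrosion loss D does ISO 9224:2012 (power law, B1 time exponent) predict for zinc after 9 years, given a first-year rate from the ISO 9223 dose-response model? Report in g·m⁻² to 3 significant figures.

D(9) = 116 g·m⁻²

zinc: T≤10 °C ⇒ hinge +0.038·(5.9−10) = -0.1558
  Pd branch = 0.0129·Pd^0.44·e^(0.046·RH+f) = 0.8011 μm/a
  Cl⁻ term: 0.0175·667.8^0.57·exp(0.008·61+0.085·5.9) = 1.918
  r_corr = 0.8011 + 1.918 = 2.719 μm/a
ISO 9224: D(t) = r_corr · t^b with b = 0.813 (zinc, B1)
  D(9) = 2.719 × 9^0.813 = 2.719 × 5.968 = 16.23 μm
  Mass loss = 16.23 μm × 7.14 g/cm³ = 115.9 g·m⁻²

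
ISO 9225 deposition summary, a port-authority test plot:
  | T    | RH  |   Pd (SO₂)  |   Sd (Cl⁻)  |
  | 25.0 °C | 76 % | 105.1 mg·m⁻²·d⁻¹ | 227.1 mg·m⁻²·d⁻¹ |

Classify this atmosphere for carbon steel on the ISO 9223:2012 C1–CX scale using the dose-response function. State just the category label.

carbon steel: f(T) = -0.054·(T−10) [T>10 °C] = -0.8100
  Pd branch = 1.77·Pd^0.52·e^(0.02·RH+f) = 40.51 μm/a
  Cl⁻ term: 0.102·227.1^0.62·exp(0.033·76+0.04·25.0) = 98.39
  sum: 40.51 + 98.39 → r_corr = 138.9 μm/a
ISO 9223 Table 2 (carbon steel): 80 < 139 ≤ 200 μm/a ⇒ C5

C5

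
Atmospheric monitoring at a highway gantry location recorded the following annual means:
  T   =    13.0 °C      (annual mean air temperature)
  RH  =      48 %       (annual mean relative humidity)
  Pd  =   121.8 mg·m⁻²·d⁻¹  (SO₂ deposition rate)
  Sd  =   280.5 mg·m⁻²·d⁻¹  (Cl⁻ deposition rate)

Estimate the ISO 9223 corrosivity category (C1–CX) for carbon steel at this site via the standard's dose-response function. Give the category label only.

carbon steel: temperature factor f = -0.054·(3.0) = -0.1620
  SO₂ term: 1.77·121.8^0.52·exp(0.02·48-0.1620) = 47.76
  Sd branch = 0.102·Sd^0.62·e^(0.033·RH+0.04·T) = 27.55 μm/a
  r_corr = 47.76 + 27.55 = 75.31 μm/a
ISO 9223 Table 2 (carbon steel): 50 < 75.3 ≤ 80 μm/a ⇒ C4

C4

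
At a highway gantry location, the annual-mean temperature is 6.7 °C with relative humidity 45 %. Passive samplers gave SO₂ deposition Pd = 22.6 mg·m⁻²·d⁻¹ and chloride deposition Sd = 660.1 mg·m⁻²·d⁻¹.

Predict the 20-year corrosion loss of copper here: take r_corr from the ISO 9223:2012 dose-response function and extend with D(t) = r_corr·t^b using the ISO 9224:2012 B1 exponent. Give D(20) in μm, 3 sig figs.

D(20) = 3.89 μm

copper: T≤10 °C ⇒ hinge +0.126·(6.7−10) = -0.4158
  sulphur-dioxide contribution → 0.1119 μm/a
  chloride contribution → 0.4151 μm/a
  ⇒ r_corr(copper) = 0.527 μm/a
Power-law: D(20) = r_corr · 20^0.667
  D(20) = 0.527 × 20^0.667 = 0.527 × 7.375 = 3.887 μm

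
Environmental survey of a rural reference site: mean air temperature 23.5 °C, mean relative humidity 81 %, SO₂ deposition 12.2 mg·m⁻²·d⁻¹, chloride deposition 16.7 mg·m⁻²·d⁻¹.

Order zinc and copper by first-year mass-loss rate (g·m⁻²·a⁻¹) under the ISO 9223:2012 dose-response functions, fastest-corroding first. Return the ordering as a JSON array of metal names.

zinc: f(T) = -0.071·(T−10) [T>10 °C] = -0.9585
  Pd branch = 0.0129·Pd^0.44·e^(0.046·RH+f) = 0.6173 μm/a
  Cl⁻ term: 0.0175·16.7^0.57·exp(0.008·81+0.085·23.5) = 1.227
  sum: 0.6173 + 1.227 → r_corr = 1.844 μm/a
  mass loss = 1.844 μm/a × 7.14 g/cm³ = 13.17 g·m⁻²·a⁻¹
copper: temperature factor f = -0.080·(13.5) = -1.0800
  Pd branch = 0.0053·Pd^0.26·e^(0.059·RH+f) = 0.4104 μm/a
  Sd branch = 0.01025·Sd^0.27·e^(0.036·RH+0.049·T) = 1.28 μm/a
  r_corr = 0.4104 + 1.28 = 1.691 μm/a
  mass loss = 1.691 μm/a × 8.96 g/cm³ = 15.15 g·m⁻²·a⁻¹
Ordering by g·m⁻²·a⁻¹: copper (15.1) > zinc (13.2)

["copper", "zinc"]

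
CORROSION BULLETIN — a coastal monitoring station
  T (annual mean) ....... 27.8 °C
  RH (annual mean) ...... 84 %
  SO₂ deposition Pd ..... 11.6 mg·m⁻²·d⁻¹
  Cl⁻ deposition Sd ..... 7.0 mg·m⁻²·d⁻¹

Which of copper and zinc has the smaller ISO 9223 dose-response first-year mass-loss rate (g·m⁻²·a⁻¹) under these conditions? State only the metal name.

copper: T>10 °C ⇒ hinge -0.080·(27.8−10) = -1.4240
  SO₂ term: 0.0053·11.6^0.26·exp(0.059·84-1.4240) = 0.3427
  Cl⁻ term: 0.01025·7.0^0.27·exp(0.036·84+0.049·27.8) = 1.393
  sum: 0.3427 + 1.393 → r_corr = 1.735 μm/a
  mass loss = 1.735 μm/a × 8.96 g/cm³ = 15.55 g·m⁻²·a⁻¹
zinc: f(T) = -0.071·(T−10) [T>10 °C] = -1.2638
  Pd branch = 0.0129·Pd^0.44·e^(0.046·RH+f) = 0.5107 μm/a
  Sd branch = 0.0175·Sd^0.57·e^(0.008·RH+0.085·T) = 1.104 μm/a
  sum: 0.5107 + 1.104 → r_corr = 1.614 μm/a
  mass loss = 1.614 μm/a × 7.14 g/cm³ = 11.53 g·m⁻²·a⁻¹
Ordering by g·m⁻²·a⁻¹: copper (15.5) > zinc (11.5)

zinc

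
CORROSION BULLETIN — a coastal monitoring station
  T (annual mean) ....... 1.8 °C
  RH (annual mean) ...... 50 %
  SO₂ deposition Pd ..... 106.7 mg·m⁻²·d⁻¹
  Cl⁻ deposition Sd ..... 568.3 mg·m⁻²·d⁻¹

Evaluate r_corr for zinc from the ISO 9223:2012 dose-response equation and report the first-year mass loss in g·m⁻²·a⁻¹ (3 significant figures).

r_corr = 13.3 g·m⁻²·a⁻¹

zinc: T≤10 °C ⇒ hinge +0.038·(1.8−10) = -0.3116
  sulphur-dioxide contribution → 0.7354 μm/a
  chloride contribution → 1.131 μm/a
  total first-year rate 1.866 μm/a
Convert to mass loss: 1.866 μm/a × 7.14 g/cm³ = 13.32 g·m⁻²·a⁻¹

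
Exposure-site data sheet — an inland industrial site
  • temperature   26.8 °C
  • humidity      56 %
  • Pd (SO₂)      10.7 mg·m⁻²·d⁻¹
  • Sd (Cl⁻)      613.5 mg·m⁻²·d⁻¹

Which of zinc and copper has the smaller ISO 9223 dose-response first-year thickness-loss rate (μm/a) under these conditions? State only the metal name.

copper

zinc: f(T) = -0.071·(T−10) [T>10 °C] = -1.1928
  sulphur-dioxide contribution → 0.146 μm/a
  chloride contribution → 10.37 μm/a
  total first-year rate 10.52 μm/a
copper: temperature factor f = -0.080·(16.8) = -1.3440
  sulphur-dioxide contribution → 0.06968 μm/a
  chloride contribution → 1.619 μm/a
  total first-year rate 1.689 μm/a
Ordering by μm/a: zinc (10.5) > copper (1.69)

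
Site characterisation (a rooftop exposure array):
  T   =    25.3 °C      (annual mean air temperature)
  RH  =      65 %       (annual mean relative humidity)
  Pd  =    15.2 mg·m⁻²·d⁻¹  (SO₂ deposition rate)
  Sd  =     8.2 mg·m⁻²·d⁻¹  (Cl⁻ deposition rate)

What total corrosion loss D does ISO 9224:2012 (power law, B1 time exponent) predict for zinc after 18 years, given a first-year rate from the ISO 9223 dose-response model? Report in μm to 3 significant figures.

zinc: T>10 °C ⇒ hinge -0.071·(25.3−10) = -1.0863
  Pd branch = 0.0129·Pd^0.44·e^(0.046·RH+f) = 0.2867 μm/a
  Cl⁻ term: 0.0175·8.2^0.57·exp(0.008·65+0.085·25.3) = 0.8389
  sum: 0.2867 + 0.8389 → r_corr = 1.126 μm/a
Long-term exponent b (ISO 9224 Table 2, B1) = 0.813
  D(18) = 1.126 × 18^0.813 = 1.126 × 10.48 = 11.8 μm

D(18) = 11.8 μm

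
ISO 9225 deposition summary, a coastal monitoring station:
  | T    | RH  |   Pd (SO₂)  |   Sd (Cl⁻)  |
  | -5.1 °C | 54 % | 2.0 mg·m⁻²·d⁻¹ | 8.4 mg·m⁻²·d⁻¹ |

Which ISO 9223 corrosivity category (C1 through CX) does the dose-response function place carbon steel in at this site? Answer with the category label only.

C2

carbon steel: T≤10 °C ⇒ hinge +0.150·(-5.1−10) = -2.2650
  sulphur-dioxide contribution → 0.776 μm/a
  chloride contribution → 1.849 μm/a
  total first-year rate 2.625 μm/a
Category bounds: 1.3…25 μm/a bracket r_corr ⇒ C2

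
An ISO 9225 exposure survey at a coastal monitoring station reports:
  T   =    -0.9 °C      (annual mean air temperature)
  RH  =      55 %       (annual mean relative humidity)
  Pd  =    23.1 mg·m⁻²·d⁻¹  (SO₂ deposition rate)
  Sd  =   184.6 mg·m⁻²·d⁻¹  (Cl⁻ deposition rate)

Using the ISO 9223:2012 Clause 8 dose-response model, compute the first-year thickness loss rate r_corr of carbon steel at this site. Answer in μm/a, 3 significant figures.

r_corr = 20.7 μm/a

carbon steel: f(T) = +0.150·(T−10) [T≤10 °C] = -1.6350
  sulphur-dioxide contribution → 5.305 μm/a
  chloride contribution → 15.36 μm/a
  ⇒ r_corr(carbon steel) = 20.66 μm/a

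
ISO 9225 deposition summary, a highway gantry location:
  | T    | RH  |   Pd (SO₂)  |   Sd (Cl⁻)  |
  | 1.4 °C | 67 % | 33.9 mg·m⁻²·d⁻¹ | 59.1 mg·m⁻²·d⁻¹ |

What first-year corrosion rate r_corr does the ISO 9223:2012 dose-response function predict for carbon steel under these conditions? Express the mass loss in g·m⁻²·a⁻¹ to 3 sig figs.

r_corr = 188 g·m⁻²·a⁻¹

carbon steel: f(T) = +0.150·(T−10) [T≤10 °C] = -1.2900
  Pd branch = 1.77·Pd^0.52·e^(0.02·RH+f) = 11.62 μm/a
  Cl⁻ term: 0.102·59.1^0.62·exp(0.033·67+0.04·1.4) = 12.35
  sum: 11.62 + 12.35 → r_corr = 23.97 μm/a
Convert to mass loss: 23.97 μm/a × 7.85 g/cm³ = 188.2 g·m⁻²·a⁻¹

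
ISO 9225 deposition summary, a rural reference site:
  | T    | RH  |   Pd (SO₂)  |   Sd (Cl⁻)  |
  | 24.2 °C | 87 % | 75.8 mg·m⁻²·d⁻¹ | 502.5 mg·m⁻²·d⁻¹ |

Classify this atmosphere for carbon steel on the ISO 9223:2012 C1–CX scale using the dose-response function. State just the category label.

CX

carbon steel: temperature factor f = -0.054·(14.2) = -0.7668
  SO₂ term: 1.77·75.8^0.52·exp(0.02·87-0.7668) = 44.47
  Cl⁻ term: 0.102·502.5^0.62·exp(0.033·87+0.04·24.2) = 224.2
  r_corr = 44.47 + 224.2 = 268.6 μm/a
269 μm/a falls in (200, 700] for carbon steel → category CX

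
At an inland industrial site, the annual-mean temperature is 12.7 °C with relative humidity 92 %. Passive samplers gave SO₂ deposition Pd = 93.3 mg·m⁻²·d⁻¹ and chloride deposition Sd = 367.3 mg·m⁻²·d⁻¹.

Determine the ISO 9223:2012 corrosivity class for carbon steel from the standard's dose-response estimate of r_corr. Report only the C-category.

CX

carbon steel: temperature factor f = -0.054·(2.7) = -0.1458
  Pd branch = 1.77·Pd^0.52·e^(0.02·RH+f) = 101.9 μm/a
  Cl⁻ term: 0.102·367.3^0.62·exp(0.033·92+0.04·12.7) = 137.4
  r_corr = 101.9 + 137.4 = 239.3 μm/a
239 μm/a falls in (200, 700] for carbon steel → category CX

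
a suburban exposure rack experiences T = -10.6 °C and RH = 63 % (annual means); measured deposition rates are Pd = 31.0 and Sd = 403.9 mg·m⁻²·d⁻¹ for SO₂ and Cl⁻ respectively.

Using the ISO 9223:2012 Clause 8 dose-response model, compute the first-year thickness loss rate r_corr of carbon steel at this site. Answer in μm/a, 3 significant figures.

r_corr = 23.7 μm/a

carbon steel: temperature factor f = +0.150·(-20.6) = -3.0900
  Pd branch = 1.77·Pd^0.52·e^(0.02·RH+f) = 1.693 μm/a
  Cl⁻ term: 0.102·403.9^0.62·exp(0.033·63+0.04·-10.6) = 22.04
  sum: 1.693 + 22.04 → r_corr = 23.74 μm/a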